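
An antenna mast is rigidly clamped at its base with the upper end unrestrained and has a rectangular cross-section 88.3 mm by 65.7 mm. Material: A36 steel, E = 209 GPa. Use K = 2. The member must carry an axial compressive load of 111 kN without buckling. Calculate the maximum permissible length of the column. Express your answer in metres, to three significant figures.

Buckling occurs about the weak axis: I_min = h·b³/12 with b = 65.7 mm (the shorter side).
I_min = 88.3×65.7³/12 = 2.087×10^6 mm⁴
I = 2.087×10^-6 m⁴
At the buckling limit P_cr = P = 1.110×10^5 N
From P_cr = π²EI/(K·L)²:  L = (1/K)·√(π²EI/P_cr) = (1/2)·√(π²×2.09×10^11×2.087×10^-6/1.110×10^5)
L = 3.11 m

L_max ≈ 3.11 m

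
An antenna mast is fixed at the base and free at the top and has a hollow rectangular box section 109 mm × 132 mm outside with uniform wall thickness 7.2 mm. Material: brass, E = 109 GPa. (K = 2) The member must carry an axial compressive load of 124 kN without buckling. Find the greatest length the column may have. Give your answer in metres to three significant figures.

Inner dimensions: h_i = 132 − 2×7.2 = 117.6 mm, b_i = 109 − 2×7.2 = 94.60 mm
Weak-axis I_min = (h_o·b_o³ − h_i·b_i³)/12 with b_o = 109, b_i = 94.60 mm (shorter outer/inner sides).
I_min = (132×109³ − 117.6×94.60³)/12 = 5.949×10^6 mm⁴
I = 5.949×10^-6 m⁴
At the buckling limit P_cr = P = 1.240×10^5 N
From P_cr = π²EI/(K·L)²:  L = (1/K)·√(π²EI/P_cr) = (1/2)·√(π²×1.09×10^11×5.949×10^-6/1.240×10^5)
L = 3.59 m

L_max ≈ 3.59 m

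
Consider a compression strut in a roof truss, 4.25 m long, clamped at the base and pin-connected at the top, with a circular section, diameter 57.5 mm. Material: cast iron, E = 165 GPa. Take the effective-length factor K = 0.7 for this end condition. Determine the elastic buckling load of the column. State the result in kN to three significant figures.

P_cr ≈ 98.7 kN

I = πd⁴/64 = π×57.5⁴/64 = 5.366×10^5 mm⁴
I = 5.366×10^5 mm⁴ = 5.366×10^-7 m⁴
Effective length L_e = K·L = 0.7 × 4.25 = 2.975 m
P_cr = π²EI / L_e² = π² × 165×10⁹ × 5.366×10^-7 / 2.975² = 9.873×10^4 N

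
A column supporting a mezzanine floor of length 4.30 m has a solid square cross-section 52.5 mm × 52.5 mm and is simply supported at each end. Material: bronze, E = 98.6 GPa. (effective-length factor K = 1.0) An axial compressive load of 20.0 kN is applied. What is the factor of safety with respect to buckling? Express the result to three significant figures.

I = a⁴/12 = 52.5⁴/12 = 6.331×10^5 mm⁴
I = 6.331×10^5 mm⁴ = 6.331×10^-7 m⁴
Effective length L_e = K·L = 1 × 4.30 = 4.300 m
P_cr = π²EI / L_e² = π² × 98.6×10⁹ × 6.331×10^-7 / 4.300² = 3.332×10^4 N
Factor of safety n = P_cr / P = 33.319 / 20.0 = 1.67

n ≈ 1.67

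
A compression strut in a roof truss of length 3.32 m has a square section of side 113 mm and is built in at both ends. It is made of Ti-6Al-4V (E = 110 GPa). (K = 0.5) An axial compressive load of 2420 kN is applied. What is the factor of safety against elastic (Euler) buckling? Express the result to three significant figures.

I = a⁴/12 = 113⁴/12 = 1.359×10^7 mm⁴
I = 1.359×10^7 mm⁴ = 1.359×10^-5 m⁴
Effective length L_e = K·L = 0.5 × 3.32 = 1.660 m
P_cr = π²EI / L_e² = π² × 110×10⁹ × 1.359×10^-5 / 1.660² = 5.353×10^6 N
Factor of safety n = P_cr / P = 5353.1 / 2420 = 2.21

n ≈ 2.21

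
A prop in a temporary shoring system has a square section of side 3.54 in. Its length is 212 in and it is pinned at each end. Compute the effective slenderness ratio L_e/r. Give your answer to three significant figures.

I = a⁴/12 = 3.54⁴/12 = 13.09 in⁴
A = 12.53 in²;  r_min = √(I/A) = √(13.09/12.53) = 1.022 in
L_e = K·L = 1 × 212 = 212.0 in
λ = L_e / r_min = 212.00 / 1.022 = 207

λ ≈ 207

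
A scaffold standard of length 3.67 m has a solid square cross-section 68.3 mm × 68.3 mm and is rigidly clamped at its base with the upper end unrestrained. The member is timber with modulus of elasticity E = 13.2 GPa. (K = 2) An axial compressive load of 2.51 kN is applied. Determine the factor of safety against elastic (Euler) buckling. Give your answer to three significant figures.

I = a⁴/12 = 68.3⁴/12 = 1.813×10^6 mm⁴
I = 1.813×10^6 mm⁴ = 1.813×10^-6 m⁴
Effective length L_e = K·L = 2 × 3.67 = 7.340 m
P_cr = π²EI / L_e² = π² × 13.2×10⁹ × 1.813×10^-6 / 7.340² = 4.385×10^3 N
Factor of safety n = P_cr / P = 4.3851 / 2.51 = 1.75

n ≈ 1.75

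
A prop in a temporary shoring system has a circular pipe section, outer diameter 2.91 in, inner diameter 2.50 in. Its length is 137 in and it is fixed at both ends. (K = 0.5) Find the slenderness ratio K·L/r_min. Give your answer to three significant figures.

d_o = 2.91 in, d_i = 2.50 in
I = π(d_o⁴ − d_i⁴)/64 = π(2.91⁴ − 2.500⁴)/64 = 1.603 in⁴
A = 1.742 in²;  r_min = √(I/A) = √(1.603/1.742) = 0.9591 in
L_e = K·L = 0.5 × 137 = 68.50 in
λ = L_e / r_min = 68.500 / 0.9591 = 71.4

λ ≈ 71.4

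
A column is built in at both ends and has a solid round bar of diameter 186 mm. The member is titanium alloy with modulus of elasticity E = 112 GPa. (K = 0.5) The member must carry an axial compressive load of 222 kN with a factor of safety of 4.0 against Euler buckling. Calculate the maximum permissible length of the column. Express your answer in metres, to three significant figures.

L_max ≈ 17.1 m

I = πd⁴/64 = π×186⁴/64 = 5.875×10^7 mm⁴
I = 5.875×10^-5 m⁴
Required critical load P_cr = n·P = 4.0 × 222 = 888.0 kN = 8.880×10^5 N
From P_cr = π²EI/(K·L)²:  L = (1/K)·√(π²EI/P_cr) = (1/0.5)·√(π²×1.12×10^11×5.875×10^-5/8.880×10^5)
L = 17.1 m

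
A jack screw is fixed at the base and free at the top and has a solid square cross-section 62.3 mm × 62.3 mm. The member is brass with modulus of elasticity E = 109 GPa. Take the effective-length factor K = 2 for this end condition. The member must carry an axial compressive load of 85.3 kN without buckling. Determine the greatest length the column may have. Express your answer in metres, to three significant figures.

I = a⁴/12 = 62.3⁴/12 = 1.255×10^6 mm⁴
I = 1.255×10^-6 m⁴
At the buckling limit P_cr = P = 8.530×10^4 N
From P_cr = π²EI/(K·L)²:  L = (1/K)·√(π²EI/P_cr) = (1/2)·√(π²×1.09×10^11×1.255×10^-6/8.530×10^4)
L = 1.99 m

L_max ≈ 1.99 m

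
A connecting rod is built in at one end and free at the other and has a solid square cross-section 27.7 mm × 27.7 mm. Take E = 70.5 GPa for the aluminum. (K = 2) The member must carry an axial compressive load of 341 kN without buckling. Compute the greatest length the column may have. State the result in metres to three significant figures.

L_max ≈ 0.158 m

I = a⁴/12 = 27.7⁴/12 = 4.906×10^4 mm⁴
I = 4.906×10^-8 m⁴
At the buckling limit P_cr = P = 3.410×10^5 N
From P_cr = π²EI/(K·L)²:  L = (1/K)·√(π²EI/P_cr) = (1/2)·√(π²×7.05×10^10×4.906×10^-8/3.410×10^5)
L = 0.158 m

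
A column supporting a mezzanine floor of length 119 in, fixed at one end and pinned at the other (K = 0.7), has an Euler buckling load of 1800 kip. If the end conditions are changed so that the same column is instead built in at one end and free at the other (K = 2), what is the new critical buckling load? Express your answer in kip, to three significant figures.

P_cr ≈ 220 kip

P_cr ∝ 1/K², so P_cr,new = P_cr,old × (K_old/K_new)² = 1800 × (0.7/2)²
= 1800 × 0.1225 = 220 kip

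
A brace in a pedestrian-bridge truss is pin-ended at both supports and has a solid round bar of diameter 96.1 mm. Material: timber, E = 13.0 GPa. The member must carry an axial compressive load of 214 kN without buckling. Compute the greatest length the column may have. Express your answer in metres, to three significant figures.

L_max ≈ 1.58 m

I = πd⁴/64 = π×96.1⁴/64 = 4.187×10^6 mm⁴
I = 4.187×10^-6 m⁴
At the buckling limit P_cr = P = 2.140×10^5 N
From P_cr = π²EI/(K·L)²:  L = (1/K)·√(π²EI/P_cr) = (1/1)·√(π²×1.30×10^10×4.187×10^-6/2.140×10^5)
L = 1.58 m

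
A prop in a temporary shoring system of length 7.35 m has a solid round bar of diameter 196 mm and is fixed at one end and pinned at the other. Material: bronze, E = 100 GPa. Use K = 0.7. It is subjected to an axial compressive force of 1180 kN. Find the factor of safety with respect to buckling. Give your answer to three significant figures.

I = πd⁴/64 = π×196⁴/64 = 7.244×10^7 mm⁴
I = 7.244×10^7 mm⁴ = 7.244×10^-5 m⁴
Effective length L_e = K·L = 0.7 × 7.35 = 5.145 m
P_cr = π²EI / L_e² = π² × 100×10⁹ × 7.244×10^-5 / 5.145² = 2.701×10^6 N
Factor of safety n = P_cr / P = 2701.0 / 1180 = 2.29

n ≈ 2.29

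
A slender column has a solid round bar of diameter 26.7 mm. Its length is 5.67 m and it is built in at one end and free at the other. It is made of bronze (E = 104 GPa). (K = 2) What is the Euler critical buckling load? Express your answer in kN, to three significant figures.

P_cr ≈ 0.199 kN

I = πd⁴/64 = π×26.7⁴/64 = 2.495×10^4 mm⁴
I = 2.495×10^4 mm⁴ = 2.495×10^-8 m⁴
Effective length L_e = K·L = 2 × 5.67 = 11.34 m
P_cr = π²EI / L_e² = π² × 104×10⁹ × 2.495×10^-8 / 11.34² = 199.1 N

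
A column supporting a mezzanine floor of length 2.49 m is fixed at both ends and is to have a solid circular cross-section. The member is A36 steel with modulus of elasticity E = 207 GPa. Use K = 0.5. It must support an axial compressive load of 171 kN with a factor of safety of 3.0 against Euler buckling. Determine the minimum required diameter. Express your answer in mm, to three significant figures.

Required P_cr = n·P = 3.0 × 171 = 513.0 kN
L_e = K·L = 0.5 × 2.49 = 1.245 m
Required I = P_cr·L_e²/(π²E) = 5.130×10^5 × 1.245² / (π² × 2.07×10^11) = 3.892×10^-7 m⁴
I_req = 3.892×10^5 mm⁴
Solid circle: I = πd⁴/64  ⇒  d = (64I/π)^(1/4) = (64×3.892×10^5/π)^(1/4) = 53.1 mm

d ≈ 53.1 mm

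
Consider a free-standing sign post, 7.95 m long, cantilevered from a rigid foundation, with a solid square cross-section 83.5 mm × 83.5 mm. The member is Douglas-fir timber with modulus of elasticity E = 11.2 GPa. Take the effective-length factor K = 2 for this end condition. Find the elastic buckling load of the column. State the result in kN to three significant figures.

P_cr ≈ 1.77 kN

I = a⁴/12 = 83.5⁴/12 = 4.051×10^6 mm⁴
I = 4.051×10^6 mm⁴ = 4.051×10^-6 m⁴
Effective length L_e = K·L = 2 × 7.95 = 15.90 m
P_cr = π²EI / L_e² = π² × 11.2×10⁹ × 4.051×10^-6 / 15.90² = 1.771×10^3 N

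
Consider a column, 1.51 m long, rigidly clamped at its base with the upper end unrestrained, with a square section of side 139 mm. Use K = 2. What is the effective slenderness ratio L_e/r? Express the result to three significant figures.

λ ≈ 75.3

For a square r = a/√12 = 139/√12 = 40.13 mm
L_e = K·L = 2 × 1.51 m = 3.020 m = 3020.0 mm
λ = L_e / r_min = 3020.0 / 40.13 = 75.3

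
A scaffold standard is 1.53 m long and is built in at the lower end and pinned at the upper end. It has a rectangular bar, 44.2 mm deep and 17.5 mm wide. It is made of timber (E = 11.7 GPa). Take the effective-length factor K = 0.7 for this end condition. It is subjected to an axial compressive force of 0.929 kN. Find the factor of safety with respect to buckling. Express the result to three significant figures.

n ≈ 2.14

Buckling occurs about the weak axis: I_min = h·b³/12 with b = 17.5 mm (the shorter side).
I_min = 44.2×17.5³/12 = 1.974×10^4 mm⁴
I = 1.974×10^4 mm⁴ = 1.974×10^-8 m⁴
Effective length L_e = K·L = 0.7 × 1.53 = 1.071 m
P_cr = π²EI / L_e² = π² × 11.7×10⁹ × 1.974×10^-8 / 1.071² = 1.987×10^3 N
Factor of safety n = P_cr / P = 1.9873 / 0.929 = 2.14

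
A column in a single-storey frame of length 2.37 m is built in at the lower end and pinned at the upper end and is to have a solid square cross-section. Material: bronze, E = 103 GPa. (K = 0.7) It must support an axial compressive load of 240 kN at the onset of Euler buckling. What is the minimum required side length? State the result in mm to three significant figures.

L_e = K·L = 0.7 × 2.37 = 1.659 m
Required I = P_cr·L_e²/(π²E) = 2.400×10^5 × 1.659² / (π² × 1.03×10^11) = 6.498×10^-7 m⁴
I_req = 6.498×10^5 mm⁴
Solid square: I = a⁴/12  ⇒  a = (12I)^(1/4) = (12×6.498×10^5)^(1/4) = 52.8 mm

a ≈ 52.8 mm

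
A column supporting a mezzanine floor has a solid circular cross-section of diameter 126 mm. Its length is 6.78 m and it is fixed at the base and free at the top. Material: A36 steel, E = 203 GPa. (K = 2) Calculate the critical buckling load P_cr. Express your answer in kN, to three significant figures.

I = πd⁴/64 = π×126⁴/64 = 1.237×10^7 mm⁴
I = 1.237×10^7 mm⁴ = 1.237×10^-5 m⁴
Effective length L_e = K·L = 2 × 6.78 = 13.56 m
P_cr = π²EI / L_e² = π² × 203×10⁹ × 1.237×10^-5 / 13.56² = 1.348×10^5 N

P_cr ≈ 135 kN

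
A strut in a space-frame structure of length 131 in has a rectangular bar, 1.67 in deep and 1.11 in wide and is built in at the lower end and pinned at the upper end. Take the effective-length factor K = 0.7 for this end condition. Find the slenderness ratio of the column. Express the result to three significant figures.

For a rectangle r_min = b/√12 = 1.11/√12 = 0.3204 in
L_e = K·L = 0.7 × 131 = 91.70 in
λ = L_e / r_min = 91.700 / 0.3204 = 286

λ ≈ 286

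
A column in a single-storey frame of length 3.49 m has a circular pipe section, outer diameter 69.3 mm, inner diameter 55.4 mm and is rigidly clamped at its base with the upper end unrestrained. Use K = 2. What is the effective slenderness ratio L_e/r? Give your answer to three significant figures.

λ ≈ 315

d_o = 69.3 mm, d_i = 55.4 mm
I = π(d_o⁴ − d_i⁴)/64 = π(69.3⁴ − 55.40⁴)/64 = 6.698×10^5 mm⁴
A = 1.361×10^3 mm²;  r_min = √(I/A) = √(6.698×10^5/1.361×10^3) = 22.18 mm
L_e = K·L = 2 × 3.49 m = 6.980 m = 6980.0 mm
λ = L_e / r_min = 6980.0 / 22.18 = 315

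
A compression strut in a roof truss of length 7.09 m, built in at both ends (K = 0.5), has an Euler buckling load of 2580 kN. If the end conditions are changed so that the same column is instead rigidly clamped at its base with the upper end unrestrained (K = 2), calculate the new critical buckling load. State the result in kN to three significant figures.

P_cr ≈ 161 kN

P_cr ∝ 1/K², so P_cr,new = P_cr,old × (K_old/K_new)² = 2580 × (0.5/2)²
= 2580 × 0.06250 = 161 kN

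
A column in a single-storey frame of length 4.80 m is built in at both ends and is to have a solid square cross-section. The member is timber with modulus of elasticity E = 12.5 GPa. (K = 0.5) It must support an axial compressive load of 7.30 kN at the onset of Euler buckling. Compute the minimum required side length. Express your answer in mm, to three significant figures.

a ≈ 45.0 mm

L_e = K·L = 0.5 × 4.80 = 2.400 m
Required I = P_cr·L_e²/(π²E) = 7.300×10^3 × 2.400² / (π² × 1.25×10^10) = 3.408×10^-7 m⁴
I_req = 3.408×10^5 mm⁴
Solid square: I = a⁴/12  ⇒  a = (12I)^(1/4) = (12×3.408×10^5)^(1/4) = 45.0 mm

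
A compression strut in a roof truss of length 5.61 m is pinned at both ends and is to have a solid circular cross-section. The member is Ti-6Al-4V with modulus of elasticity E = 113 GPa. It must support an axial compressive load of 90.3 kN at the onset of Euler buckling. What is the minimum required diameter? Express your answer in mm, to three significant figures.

L_e = K·L = 1 × 5.61 = 5.610 m
Required I = P_cr·L_e²/(π²E) = 9.030×10^4 × 5.610² / (π² × 1.13×10^11) = 2.548×10^-6 m⁴
I_req = 2.548×10^6 mm⁴
Solid circle: I = πd⁴/64  ⇒  d = (64I/π)^(1/4) = (64×2.548×10^6/π)^(1/4) = 84.9 mm

d ≈ 84.9 mm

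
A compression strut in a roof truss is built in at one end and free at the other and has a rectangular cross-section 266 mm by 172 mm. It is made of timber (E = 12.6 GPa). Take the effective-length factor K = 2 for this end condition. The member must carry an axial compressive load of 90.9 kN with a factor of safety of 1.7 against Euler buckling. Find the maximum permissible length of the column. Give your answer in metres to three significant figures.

L_max ≈ 4.76 m

Buckling occurs about the weak axis: I_min = h·b³/12 with b = 172 mm (the shorter side).
I_min = 266×172³/12 = 1.128×10^8 mm⁴
I = 1.128×10^-4 m⁴
Required critical load P_cr = n·P = 1.7 × 90.9 = 154.5 kN = 1.545×10^5 N
From P_cr = π²EI/(K·L)²:  L = (1/K)·√(π²EI/P_cr) = (1/2)·√(π²×1.26×10^10×1.128×10^-4/1.545×10^5)
L = 4.76 m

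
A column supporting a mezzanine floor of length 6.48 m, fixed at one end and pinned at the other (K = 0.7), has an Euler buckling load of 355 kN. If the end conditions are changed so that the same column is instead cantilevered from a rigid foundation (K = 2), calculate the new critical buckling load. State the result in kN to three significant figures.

P_cr ∝ 1/K², so P_cr,new = P_cr,old × (K_old/K_new)² = 355 × (0.7/2)²
= 355 × 0.1225 = 43.5 kN

P_cr ≈ 43.5 kN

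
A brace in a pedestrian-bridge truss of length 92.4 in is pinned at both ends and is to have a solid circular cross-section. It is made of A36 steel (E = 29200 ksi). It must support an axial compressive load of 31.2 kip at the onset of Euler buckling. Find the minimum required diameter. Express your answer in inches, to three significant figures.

d ≈ 2.08 in

L_e = K·L = 1 × 92.4 = 92.40 in
Required I = P_cr·L_e²/(π²E) = 3.120×10^4 × 92.40² / (π² × 2.92×10^7) = 0.9243 in⁴
Solid circle: I = πd⁴/64  ⇒  d = (64I/π)^(1/4) = (64×0.9243/π)^(1/4) = 2.08 in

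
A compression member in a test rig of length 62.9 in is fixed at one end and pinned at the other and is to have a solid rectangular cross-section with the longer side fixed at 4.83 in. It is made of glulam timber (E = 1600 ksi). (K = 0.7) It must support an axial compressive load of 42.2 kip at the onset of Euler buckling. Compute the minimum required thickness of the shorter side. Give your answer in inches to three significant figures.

L_e = K·L = 0.7 × 62.9 = 44.03 in
Required I = P_cr·L_e²/(π²E) = 4.220×10^4 × 44.03² / (π² × 1.60×10^6) = 5.181 in⁴
Rectangle, weak axis: I_min = h·b³/12 with h = 4.83 in fixed  ⇒  b = (12I/h)^(1/3) = 2.34 in

b ≈ 2.34 in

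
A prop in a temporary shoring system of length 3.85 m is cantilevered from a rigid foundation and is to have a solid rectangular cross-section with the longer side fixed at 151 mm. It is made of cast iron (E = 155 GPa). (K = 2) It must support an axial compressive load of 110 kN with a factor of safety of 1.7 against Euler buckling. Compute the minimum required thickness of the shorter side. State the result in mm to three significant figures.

Required P_cr = n·P = 1.7 × 110 = 187.0 kN
L_e = K·L = 2 × 3.85 = 7.700 m
Required I = P_cr·L_e²/(π²E) = 1.870×10^5 × 7.700² / (π² × 1.55×10^11) = 7.248×10^-6 m⁴
I_req = 7.248×10^6 mm⁴
Rectangle, weak axis: I_min = h·b³/12 with h = 151 mm fixed  ⇒  b = (12I/h)^(1/3) = 83.2 mm

b ≈ 83.2 mm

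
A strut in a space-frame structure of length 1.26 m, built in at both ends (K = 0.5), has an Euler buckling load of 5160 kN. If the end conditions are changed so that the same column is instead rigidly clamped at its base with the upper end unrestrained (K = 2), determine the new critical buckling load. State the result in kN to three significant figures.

P_cr ≈ 322 kN

P_cr ∝ 1/K², so P_cr,new = P_cr,old × (K_old/K_new)² = 5160 × (0.5/2)²
= 5160 × 0.06250 = 322 kN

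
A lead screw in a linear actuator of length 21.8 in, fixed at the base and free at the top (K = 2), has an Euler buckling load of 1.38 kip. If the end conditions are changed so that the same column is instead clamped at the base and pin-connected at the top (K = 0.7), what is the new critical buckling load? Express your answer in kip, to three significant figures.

P_cr ≈ 11.3 kip

P_cr ∝ 1/K², so P_cr,new = P_cr,old × (K_old/K_new)² = 1.38 × (2/0.7)²
= 1.38 × 8.163 = 11.3 kip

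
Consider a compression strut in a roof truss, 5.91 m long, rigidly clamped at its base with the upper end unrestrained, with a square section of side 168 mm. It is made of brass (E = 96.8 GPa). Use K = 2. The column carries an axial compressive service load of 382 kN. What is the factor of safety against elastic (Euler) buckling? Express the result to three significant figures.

I = a⁴/12 = 168⁴/12 = 6.638×10^7 mm⁴
I = 6.638×10^7 mm⁴ = 6.638×10^-5 m⁴
Effective length L_e = K·L = 2 × 5.91 = 11.82 m
P_cr = π²EI / L_e² = π² × 96.8×10⁹ × 6.638×10^-5 / 11.82² = 4.539×10^5 N
Factor of safety n = P_cr / P = 453.94 / 382 = 1.19

n ≈ 1.19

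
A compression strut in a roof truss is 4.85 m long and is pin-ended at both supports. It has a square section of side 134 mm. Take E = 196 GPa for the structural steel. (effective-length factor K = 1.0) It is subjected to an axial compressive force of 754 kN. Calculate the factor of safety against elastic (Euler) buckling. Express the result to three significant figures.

n ≈ 2.93

I = a⁴/12 = 134⁴/12 = 2.687×10^7 mm⁴
I = 2.687×10^7 mm⁴ = 2.687×10^-5 m⁴
Effective length L_e = K·L = 1 × 4.85 = 4.850 m
P_cr = π²EI / L_e² = π² × 196×10⁹ × 2.687×10^-5 / 4.850² = 2.210×10^6 N
Factor of safety n = P_cr / P = 2209.6 / 754 = 2.93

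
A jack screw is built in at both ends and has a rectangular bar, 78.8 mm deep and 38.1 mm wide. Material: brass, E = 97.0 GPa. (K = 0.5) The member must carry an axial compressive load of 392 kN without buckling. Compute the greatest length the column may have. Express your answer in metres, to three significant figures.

L_max ≈ 1.88 m

Buckling occurs about the weak axis: I_min = h·b³/12 with b = 38.1 mm (the shorter side).
I_min = 78.8×38.1³/12 = 3.632×10^5 mm⁴
I = 3.632×10^-7 m⁴
At the buckling limit P_cr = P = 3.920×10^5 N
From P_cr = π²EI/(K·L)²:  L = (1/K)·√(π²EI/P_cr) = (1/0.5)·√(π²×9.70×10^10×3.632×10^-7/3.920×10^5)
L = 1.88 m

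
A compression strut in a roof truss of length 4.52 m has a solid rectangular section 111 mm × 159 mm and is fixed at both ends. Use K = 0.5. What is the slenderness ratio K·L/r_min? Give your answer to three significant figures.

λ ≈ 70.5

For a rectangle r_min = b/√12 = 111/√12 = 32.04 mm
L_e = K·L = 0.5 × 4.52 m = 2.260 m = 2260.0 mm
λ = L_e / r_min = 2260.0 / 32.04 = 70.5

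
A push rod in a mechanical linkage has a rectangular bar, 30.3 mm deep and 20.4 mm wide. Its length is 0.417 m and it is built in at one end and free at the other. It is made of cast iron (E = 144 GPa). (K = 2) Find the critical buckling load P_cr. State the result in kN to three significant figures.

Buckling occurs about the weak axis: I_min = h·b³/12 with b = 20.4 mm (the shorter side).
I_min = 30.3×20.4³/12 = 2.144×10^4 mm⁴
I = 2.144×10^4 mm⁴ = 2.144×10^-8 m⁴
Effective length L_e = K·L = 2 × 0.417 = 0.8340 m
P_cr = π²EI / L_e² = π² × 144×10⁹ × 2.144×10^-8 / 0.8340² = 4.380×10^4 N

P_cr ≈ 43.8 kN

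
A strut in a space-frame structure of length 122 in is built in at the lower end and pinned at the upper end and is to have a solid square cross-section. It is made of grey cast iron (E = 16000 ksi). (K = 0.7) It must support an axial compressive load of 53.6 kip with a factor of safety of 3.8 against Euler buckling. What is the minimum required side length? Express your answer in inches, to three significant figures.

a ≈ 3.26 in

Required P_cr = n·P = 3.8 × 53.6 = 203.7 kip
L_e = K·L = 0.7 × 122 = 85.40 in
Required I = P_cr·L_e²/(π²E) = 2.037×10^5 × 85.40² / (π² × 1.60×10^7) = 9.407 in⁴
Solid square: I = a⁴/12  ⇒  a = (12I)^(1/4) = (12×9.407)^(1/4) = 3.26 in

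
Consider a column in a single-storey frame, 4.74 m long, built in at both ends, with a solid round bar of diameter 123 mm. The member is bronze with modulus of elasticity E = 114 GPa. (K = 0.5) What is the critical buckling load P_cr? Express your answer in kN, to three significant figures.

I = πd⁴/64 = π×123⁴/64 = 1.124×10^7 mm⁴
I = 1.124×10^7 mm⁴ = 1.124×10^-5 m⁴
Effective length L_e = K·L = 0.5 × 4.74 = 2.370 m
P_cr = π²EI / L_e² = π² × 114×10⁹ × 1.124×10^-5 / 2.370² = 2.251×10^6 N

P_cr ≈ 2250 kN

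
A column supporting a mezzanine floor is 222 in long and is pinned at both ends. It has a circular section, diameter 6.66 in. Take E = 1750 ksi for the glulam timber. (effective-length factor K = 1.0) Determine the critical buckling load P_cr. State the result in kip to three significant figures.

P_cr ≈ 33.8 kip

I = πd⁴/64 = π×6.66⁴/64 = 96.58 in⁴
Effective length L_e = K·L = 1 × 222 = 222.0 in
P_cr = π²EI / L_e² = π² × 1750×10³ × 96.58 / 222.0² = 3.385×10^4 lb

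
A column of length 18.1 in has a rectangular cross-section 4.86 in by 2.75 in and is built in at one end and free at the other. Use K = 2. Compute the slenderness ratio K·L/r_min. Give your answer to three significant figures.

For a rectangle r_min = b/√12 = 2.75/√12 = 0.7939 in
L_e = K·L = 2 × 18.1 = 36.20 in
λ = L_e / r_min = 36.200 / 0.7939 = 45.6

λ ≈ 45.6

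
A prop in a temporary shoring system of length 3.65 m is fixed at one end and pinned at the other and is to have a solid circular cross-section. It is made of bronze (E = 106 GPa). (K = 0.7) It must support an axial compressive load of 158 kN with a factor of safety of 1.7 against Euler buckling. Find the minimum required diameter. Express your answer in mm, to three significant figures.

Required P_cr = n·P = 1.7 × 158 = 268.6 kN
L_e = K·L = 0.7 × 3.65 = 2.555 m
Required I = P_cr·L_e²/(π²E) = 2.686×10^5 × 2.555² / (π² × 1.06×10^11) = 1.676×10^-6 m⁴
I_req = 1.676×10^6 mm⁴
Solid circle: I = πd⁴/64  ⇒  d = (64I/π)^(1/4) = (64×1.676×10^6/π)^(1/4) = 76.4 mm

d ≈ 76.4 mm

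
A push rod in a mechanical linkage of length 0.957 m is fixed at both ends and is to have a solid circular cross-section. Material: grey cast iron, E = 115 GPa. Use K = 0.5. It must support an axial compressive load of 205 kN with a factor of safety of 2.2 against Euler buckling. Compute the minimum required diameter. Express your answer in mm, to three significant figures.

d ≈ 36.9 mm

Required P_cr = n·P = 2.2 × 205 = 451.0 kN
L_e = K·L = 0.5 × 0.957 = 0.4785 m
Required I = P_cr·L_e²/(π²E) = 4.510×10^5 × 0.4785² / (π² × 1.15×10^11) = 9.098×10^-8 m⁴
I_req = 9.098×10^4 mm⁴
Solid circle: I = πd⁴/64  ⇒  d = (64I/π)^(1/4) = (64×9.098×10^4/π)^(1/4) = 36.9 mm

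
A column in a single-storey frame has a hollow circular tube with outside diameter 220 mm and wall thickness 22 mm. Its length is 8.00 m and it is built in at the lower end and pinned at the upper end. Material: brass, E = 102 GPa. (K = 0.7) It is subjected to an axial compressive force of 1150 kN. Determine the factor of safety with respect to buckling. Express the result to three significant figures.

n ≈ 1.90

Inner diameter d_i = 220 − 2×22 = 176.0 mm
I = π(d_o⁴ − d_i⁴)/64 = π(220⁴ − 176.0⁴)/64 = 6.789×10^7 mm⁴
I = 6.789×10^7 mm⁴ = 6.789×10^-5 m⁴
Effective length L_e = K·L = 0.7 × 8.00 = 5.600 m
P_cr = π²EI / L_e² = π² × 102×10⁹ × 6.789×10^-5 / 5.600² = 2.179×10^6 N
Factor of safety n = P_cr / P = 2179.4 / 1150 = 1.90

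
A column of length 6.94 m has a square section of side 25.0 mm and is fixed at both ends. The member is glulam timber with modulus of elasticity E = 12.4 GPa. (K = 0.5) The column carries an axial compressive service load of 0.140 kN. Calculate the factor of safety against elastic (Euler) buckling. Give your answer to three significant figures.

I = a⁴/12 = 25.0⁴/12 = 3.255×10^4 mm⁴
I = 3.255×10^4 mm⁴ = 3.255×10^-8 m⁴
Effective length L_e = K·L = 0.5 × 6.94 = 3.470 m
P_cr = π²EI / L_e² = π² × 12.4×10⁹ × 3.255×10^-8 / 3.470² = 330.9 N
Factor of safety n = P_cr / P = 0.33086 / 0.140 = 2.36

n ≈ 2.36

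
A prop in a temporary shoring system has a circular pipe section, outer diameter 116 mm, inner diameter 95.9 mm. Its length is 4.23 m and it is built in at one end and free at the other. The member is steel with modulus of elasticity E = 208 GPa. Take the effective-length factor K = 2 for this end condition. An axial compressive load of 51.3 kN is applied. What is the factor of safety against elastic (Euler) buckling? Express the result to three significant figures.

n ≈ 2.65

d_o = 116 mm, d_i = 95.9 mm
I = π(d_o⁴ − d_i⁴)/64 = π(116⁴ − 95.90⁴)/64 = 4.736×10^6 mm⁴
I = 4.736×10^6 mm⁴ = 4.736×10^-6 m⁴
Effective length L_e = K·L = 2 × 4.23 = 8.460 m
P_cr = π²EI / L_e² = π² × 208×10⁹ × 4.736×10^-6 / 8.460² = 1.358×10^5 N
Factor of safety n = P_cr / P = 135.84 / 51.3 = 2.65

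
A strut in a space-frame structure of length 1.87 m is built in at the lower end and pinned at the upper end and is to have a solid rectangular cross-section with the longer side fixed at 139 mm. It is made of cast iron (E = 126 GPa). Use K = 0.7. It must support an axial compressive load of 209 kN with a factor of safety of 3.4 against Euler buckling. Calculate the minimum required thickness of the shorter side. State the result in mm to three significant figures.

b ≈ 43.9 mm

Required P_cr = n·P = 3.4 × 209 = 710.6 kN
L_e = K·L = 0.7 × 1.87 = 1.309 m
Required I = P_cr·L_e²/(π²E) = 7.106×10^5 × 1.309² / (π² × 1.26×10^11) = 9.791×10^-7 m⁴
I_req = 9.791×10^5 mm⁴
Rectangle, weak axis: I_min = h·b³/12 with h = 139 mm fixed  ⇒  b = (12I/h)^(1/3) = 43.9 mm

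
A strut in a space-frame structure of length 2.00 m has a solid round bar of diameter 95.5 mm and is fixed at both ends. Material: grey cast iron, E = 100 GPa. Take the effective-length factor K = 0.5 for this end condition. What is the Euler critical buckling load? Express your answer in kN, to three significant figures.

I = πd⁴/64 = π×95.5⁴/64 = 4.083×10^6 mm⁴
I = 4.083×10^6 mm⁴ = 4.083×10^-6 m⁴
Effective length L_e = K·L = 0.5 × 2.00 = 1.000 m
P_cr = π²EI / L_e² = π² × 100×10⁹ × 4.083×10^-6 / 1.000² = 4.030×10^6 N

P_cr ≈ 4030 kN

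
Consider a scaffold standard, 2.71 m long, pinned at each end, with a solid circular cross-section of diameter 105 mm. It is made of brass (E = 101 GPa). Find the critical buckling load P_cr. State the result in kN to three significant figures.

P_cr ≈ 810 kN

I = πd⁴/64 = π×105⁴/64 = 5.967×10^6 mm⁴
I = 5.967×10^6 mm⁴ = 5.967×10^-6 m⁴
Effective length L_e = K·L = 1 × 2.71 = 2.710 m
P_cr = π²EI / L_e² = π² × 101×10⁹ × 5.967×10^-6 / 2.710² = 8.099×10^5 N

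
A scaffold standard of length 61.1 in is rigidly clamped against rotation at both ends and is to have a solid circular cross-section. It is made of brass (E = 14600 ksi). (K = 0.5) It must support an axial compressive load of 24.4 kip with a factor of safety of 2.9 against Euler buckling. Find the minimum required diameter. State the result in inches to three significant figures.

d ≈ 1.75 in

Required P_cr = n·P = 2.9 × 24.4 = 70.76 kip
L_e = K·L = 0.5 × 61.1 = 30.55 in
Required I = P_cr·L_e²/(π²E) = 7.076×10^4 × 30.55² / (π² × 1.46×10^7) = 0.4583 in⁴
Solid circle: I = πd⁴/64  ⇒  d = (64I/π)^(1/4) = (64×0.4583/π)^(1/4) = 1.75 in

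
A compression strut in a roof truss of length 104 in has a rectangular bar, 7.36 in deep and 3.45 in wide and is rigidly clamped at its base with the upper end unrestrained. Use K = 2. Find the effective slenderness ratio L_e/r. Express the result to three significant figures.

For a rectangle r_min = b/√12 = 3.45/√12 = 0.9959 in
L_e = K·L = 2 × 104 = 208.0 in
λ = L_e / r_min = 208.00 / 0.9959 = 209

λ ≈ 209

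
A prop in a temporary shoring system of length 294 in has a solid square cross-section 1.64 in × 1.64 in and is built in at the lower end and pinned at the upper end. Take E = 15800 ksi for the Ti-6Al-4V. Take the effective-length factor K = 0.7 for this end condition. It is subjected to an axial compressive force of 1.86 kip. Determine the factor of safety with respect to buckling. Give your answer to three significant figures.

I = a⁴/12 = 1.64⁴/12 = 0.6028 in⁴
Effective length L_e = K·L = 0.7 × 294 = 205.8 in
P_cr = π²EI / L_e² = π² × 15800×10³ × 0.6028 / 205.8² = 2.220×10^3 lb
Factor of safety n = P_cr / P = 2.2195 / 1.86 = 1.19

n ≈ 1.19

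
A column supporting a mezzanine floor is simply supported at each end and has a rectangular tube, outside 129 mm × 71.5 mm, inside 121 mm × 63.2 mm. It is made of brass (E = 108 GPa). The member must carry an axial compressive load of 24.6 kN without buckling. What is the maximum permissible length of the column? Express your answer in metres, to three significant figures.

Weak-axis I_min = (h_o·b_o³ − h_i·b_i³)/12 with b_o = 71.5, b_i = 63.20 mm (shorter outer/inner sides).
I_min = (129×71.5³ − 121.0×63.20³)/12 = 1.384×10^6 mm⁴
I = 1.384×10^-6 m⁴
At the buckling limit P_cr = P = 2.460×10^4 N
From P_cr = π²EI/(K·L)²:  L = (1/K)·√(π²EI/P_cr) = (1/1)·√(π²×1.08×10^11×1.384×10^-6/2.460×10^4)
L = 7.74 m

L_max ≈ 7.74 m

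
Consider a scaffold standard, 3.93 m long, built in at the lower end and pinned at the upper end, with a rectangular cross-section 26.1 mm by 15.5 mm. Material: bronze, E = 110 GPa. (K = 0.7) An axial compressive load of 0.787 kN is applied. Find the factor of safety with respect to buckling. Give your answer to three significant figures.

Buckling occurs about the weak axis: I_min = h·b³/12 with b = 15.5 mm (the shorter side).
I_min = 26.1×15.5³/12 = 8.099×10^3 mm⁴
I = 8.099×10^3 mm⁴ = 8.099×10^-9 m⁴
Effective length L_e = K·L = 0.7 × 3.93 = 2.751 m
P_cr = π²EI / L_e² = π² × 110×10⁹ × 8.099×10^-9 / 2.751² = 1.162×10^3 N
Factor of safety n = P_cr / P = 1.1619 / 0.787 = 1.48

n ≈ 1.48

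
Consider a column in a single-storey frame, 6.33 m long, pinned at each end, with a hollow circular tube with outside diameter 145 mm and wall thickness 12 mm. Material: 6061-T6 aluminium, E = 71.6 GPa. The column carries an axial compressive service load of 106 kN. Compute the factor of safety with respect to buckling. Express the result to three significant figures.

Inner diameter d_i = 145 − 2×12 = 121.0 mm
I = π(d_o⁴ − d_i⁴)/64 = π(145⁴ − 121.0⁴)/64 = 1.118×10^7 mm⁴
I = 1.118×10^7 mm⁴ = 1.118×10^-5 m⁴
Effective length L_e = K·L = 1 × 6.33 = 6.330 m
P_cr = π²EI / L_e² = π² × 71.6×10⁹ × 1.118×10^-5 / 6.330² = 1.971×10^5 N
Factor of safety n = P_cr / P = 197.12 / 106 = 1.86

n ≈ 1.86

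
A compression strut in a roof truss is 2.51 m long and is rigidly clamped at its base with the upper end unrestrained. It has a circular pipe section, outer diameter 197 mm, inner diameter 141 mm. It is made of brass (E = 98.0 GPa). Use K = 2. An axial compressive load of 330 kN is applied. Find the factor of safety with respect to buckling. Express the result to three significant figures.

d_o = 197 mm, d_i = 141 mm
I = π(d_o⁴ − d_i⁴)/64 = π(197⁴ − 141.0⁴)/64 = 5.453×10^7 mm⁴
I = 5.453×10^7 mm⁴ = 5.453×10^-5 m⁴
Effective length L_e = K·L = 2 × 2.51 = 5.020 m
P_cr = π²EI / L_e² = π² × 98.0×10⁹ × 5.453×10^-5 / 5.020² = 2.093×10^6 N
Factor of safety n = P_cr / P = 2092.9 / 330 = 6.34

n ≈ 6.34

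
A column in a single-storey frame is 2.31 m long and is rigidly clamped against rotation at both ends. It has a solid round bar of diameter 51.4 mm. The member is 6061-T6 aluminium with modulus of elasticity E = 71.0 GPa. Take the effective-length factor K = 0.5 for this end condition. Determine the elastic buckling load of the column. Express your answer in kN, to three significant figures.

I = πd⁴/64 = π×51.4⁴/64 = 3.426×10^5 mm⁴
I = 3.426×10^5 mm⁴ = 3.426×10^-7 m⁴
Effective length L_e = K·L = 0.5 × 2.31 = 1.155 m
P_cr = π²EI / L_e² = π² × 71.0×10⁹ × 3.426×10^-7 / 1.155² = 1.800×10^5 N

P_cr ≈ 180 kN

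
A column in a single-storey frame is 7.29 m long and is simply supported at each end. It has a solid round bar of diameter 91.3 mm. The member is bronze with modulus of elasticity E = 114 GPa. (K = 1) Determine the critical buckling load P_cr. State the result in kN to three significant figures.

P_cr ≈ 72.2 kN

I = πd⁴/64 = π×91.3⁴/64 = 3.411×10^6 mm⁴
I = 3.411×10^6 mm⁴ = 3.411×10^-6 m⁴
Effective length L_e = K·L = 1 × 7.29 = 7.290 m
P_cr = π²EI / L_e² = π² × 114×10⁹ × 3.411×10^-6 / 7.290² = 7.221×10^4 N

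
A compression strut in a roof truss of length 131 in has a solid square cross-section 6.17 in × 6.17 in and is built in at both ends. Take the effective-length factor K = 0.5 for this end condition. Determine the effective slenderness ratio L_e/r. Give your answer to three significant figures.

For a square r = a/√12 = 6.17/√12 = 1.781 in
L_e = K·L = 0.5 × 131 = 65.50 in
λ = L_e / r_min = 65.500 / 1.781 = 36.8

λ ≈ 36.8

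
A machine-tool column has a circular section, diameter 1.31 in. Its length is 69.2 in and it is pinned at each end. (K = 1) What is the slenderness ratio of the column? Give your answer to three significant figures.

λ ≈ 211

For a solid circle r = d/4 = 1.31/4 = 0.3275 in
L_e = K·L = 1 × 69.2 = 69.20 in
λ = L_e / r_min = 69.200 / 0.3275 = 211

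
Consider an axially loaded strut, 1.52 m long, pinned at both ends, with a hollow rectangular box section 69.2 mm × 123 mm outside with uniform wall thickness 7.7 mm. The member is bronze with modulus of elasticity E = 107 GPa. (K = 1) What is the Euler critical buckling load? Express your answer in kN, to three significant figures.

Inner dimensions: h_i = 123 − 2×7.7 = 107.6 mm, b_i = 69.2 − 2×7.7 = 53.80 mm
Weak-axis I_min = (h_o·b_o³ − h_i·b_i³)/12 with b_o = 69.2, b_i = 53.80 mm (shorter outer/inner sides).
I_min = (123×69.2³ − 107.6×53.80³)/12 = 2.000×10^6 mm⁴
I = 2.000×10^6 mm⁴ = 2.000×10^-6 m⁴
Effective length L_e = K·L = 1 × 1.52 = 1.520 m
P_cr = π²EI / L_e² = π² × 107×10⁹ × 2.000×10^-6 / 1.520² = 9.143×10^5 N

P_cr ≈ 914 kN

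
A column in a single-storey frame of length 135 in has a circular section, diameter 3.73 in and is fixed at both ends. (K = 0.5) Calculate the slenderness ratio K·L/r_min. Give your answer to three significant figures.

I = πd⁴/64 = π×3.73⁴/64 = 9.502 in⁴
A = 10.93 in²;  r_min = √(I/A) = √(9.502/10.93) = 0.9325 in
L_e = K·L = 0.5 × 135 = 67.50 in
λ = L_e / r_min = 67.500 / 0.9325 = 72.4

λ ≈ 72.4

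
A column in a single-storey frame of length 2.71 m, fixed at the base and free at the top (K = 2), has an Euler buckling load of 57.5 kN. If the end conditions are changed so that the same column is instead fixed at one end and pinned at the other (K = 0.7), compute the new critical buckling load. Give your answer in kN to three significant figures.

P_cr ∝ 1/K², so P_cr,new = P_cr,old × (K_old/K_new)² = 57.5 × (2/0.7)²
= 57.5 × 8.163 = 469 kN

P_cr ≈ 469 kN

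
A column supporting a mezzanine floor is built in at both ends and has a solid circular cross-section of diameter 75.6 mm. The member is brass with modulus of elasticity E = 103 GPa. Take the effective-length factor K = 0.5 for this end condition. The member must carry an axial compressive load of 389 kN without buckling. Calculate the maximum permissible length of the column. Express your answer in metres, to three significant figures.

L_max ≈ 4.09 m

I = πd⁴/64 = π×75.6⁴/64 = 1.603×10^6 mm⁴
I = 1.603×10^-6 m⁴
At the buckling limit P_cr = P = 3.890×10^5 N
From P_cr = π²EI/(K·L)²:  L = (1/K)·√(π²EI/P_cr) = (1/0.5)·√(π²×1.03×10^11×1.603×10^-6/3.890×10^5)
L = 4.09 m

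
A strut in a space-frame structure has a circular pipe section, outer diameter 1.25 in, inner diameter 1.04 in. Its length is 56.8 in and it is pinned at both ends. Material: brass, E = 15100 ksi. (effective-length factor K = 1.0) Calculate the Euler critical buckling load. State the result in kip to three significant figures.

P_cr ≈ 2.88 kip

d_o = 1.25 in, d_i = 1.04 in
I = π(d_o⁴ − d_i⁴)/64 = π(1.25⁴ − 1.040⁴)/64 = 6.242×10^-2 in⁴
Effective length L_e = K·L = 1 × 56.8 = 56.80 in
P_cr = π²EI / L_e² = π² × 15100×10³ × 6.242×10^-2 / 56.80² = 2.883×10^3 lb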